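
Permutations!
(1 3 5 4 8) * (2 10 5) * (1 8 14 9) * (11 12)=[0, 3, 10, 2, 14, 4, 6, 7, 8, 1, 5, 12, 11, 13, 9]=(1 3 2 10 5 4 14 9)(11 12)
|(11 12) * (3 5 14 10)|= |(3 5 14 10)(11 12)|= 4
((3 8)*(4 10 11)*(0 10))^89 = (0 10 11 4)(3 8) = [10, 1, 2, 8, 0, 5, 6, 7, 3, 9, 11, 4]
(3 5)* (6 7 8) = (3 5)(6 7 8) = [0, 1, 2, 5, 4, 3, 7, 8, 6]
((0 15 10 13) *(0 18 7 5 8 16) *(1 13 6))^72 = (0 18 15 7 10 5 6 8 1 16 13) = [18, 16, 2, 3, 4, 6, 8, 10, 1, 9, 5, 11, 12, 0, 14, 7, 13, 17, 15]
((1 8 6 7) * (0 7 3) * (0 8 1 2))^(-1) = (0 2 7)(3 6 8) = [2, 1, 7, 6, 4, 5, 8, 0, 3]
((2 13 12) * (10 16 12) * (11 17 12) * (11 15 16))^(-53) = (2 13 10 11 17 12)(15 16) = [0, 1, 13, 3, 4, 5, 6, 7, 8, 9, 11, 17, 2, 10, 14, 16, 15, 12]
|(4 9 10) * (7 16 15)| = 3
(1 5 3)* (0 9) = [9, 5, 2, 1, 4, 3, 6, 7, 8, 0] = (0 9)(1 5 3)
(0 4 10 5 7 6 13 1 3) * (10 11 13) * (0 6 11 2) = (0 4 2)(1 3 6 10 5 7 11 13) = [4, 3, 0, 6, 2, 7, 10, 11, 8, 9, 5, 13, 12, 1]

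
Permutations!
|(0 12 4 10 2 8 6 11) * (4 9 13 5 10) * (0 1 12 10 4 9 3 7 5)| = |(0 10 2 8 6 11 1 12 3 7 5 4 9 13)| = 14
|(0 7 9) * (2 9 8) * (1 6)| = |(0 7 8 2 9)(1 6)| = 10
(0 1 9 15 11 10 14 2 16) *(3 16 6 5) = (0 1 9 15 11 10 14 2 6 5 3 16) = [1, 9, 6, 16, 4, 3, 5, 7, 8, 15, 14, 10, 12, 13, 2, 11, 0]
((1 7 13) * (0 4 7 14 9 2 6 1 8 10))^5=(14)(0 10 8 13 7 4)=[10, 1, 2, 3, 0, 5, 6, 4, 13, 9, 8, 11, 12, 7, 14]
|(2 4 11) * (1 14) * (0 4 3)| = |(0 4 11 2 3)(1 14)| = 10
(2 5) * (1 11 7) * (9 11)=(1 9 11 7)(2 5)=[0, 9, 5, 3, 4, 2, 6, 1, 8, 11, 10, 7]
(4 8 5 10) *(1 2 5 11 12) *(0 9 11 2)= [9, 0, 5, 3, 8, 10, 6, 7, 2, 11, 4, 12, 1]= (0 9 11 12 1)(2 5 10 4 8)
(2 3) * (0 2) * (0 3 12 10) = (0 2 12 10) = [2, 1, 12, 3, 4, 5, 6, 7, 8, 9, 0, 11, 10]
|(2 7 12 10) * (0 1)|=|(0 1)(2 7 12 10)|=4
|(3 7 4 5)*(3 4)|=|(3 7)(4 5)|=2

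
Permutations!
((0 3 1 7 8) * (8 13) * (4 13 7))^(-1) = (0 8 13 4 1 3) = [8, 3, 2, 0, 1, 5, 6, 7, 13, 9, 10, 11, 12, 4]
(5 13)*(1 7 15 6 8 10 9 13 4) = [0, 7, 2, 3, 1, 4, 8, 15, 10, 13, 9, 11, 12, 5, 14, 6] = (1 7 15 6 8 10 9 13 5 4)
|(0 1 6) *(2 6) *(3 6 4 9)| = 7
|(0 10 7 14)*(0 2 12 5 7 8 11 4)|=5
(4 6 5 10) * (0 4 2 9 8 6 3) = (0 4 3)(2 9 8 6 5 10) = [4, 1, 9, 0, 3, 10, 5, 7, 6, 8, 2]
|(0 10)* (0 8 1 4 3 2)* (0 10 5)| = |(0 5)(1 4 3 2 10 8)| = 6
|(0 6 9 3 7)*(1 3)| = 6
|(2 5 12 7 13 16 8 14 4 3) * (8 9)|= |(2 5 12 7 13 16 9 8 14 4 3)|= 11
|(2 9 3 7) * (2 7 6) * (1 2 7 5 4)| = |(1 2 9 3 6 7 5 4)| = 8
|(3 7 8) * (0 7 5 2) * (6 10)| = |(0 7 8 3 5 2)(6 10)| = 6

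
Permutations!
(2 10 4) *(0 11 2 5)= (0 11 2 10 4 5)= [11, 1, 10, 3, 5, 0, 6, 7, 8, 9, 4, 2]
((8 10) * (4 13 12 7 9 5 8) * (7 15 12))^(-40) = (15)(4 7 5 10 13 9 8) = [0, 1, 2, 3, 7, 10, 6, 5, 4, 8, 13, 11, 12, 9, 14, 15]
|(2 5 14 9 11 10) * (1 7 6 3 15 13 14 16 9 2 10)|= 12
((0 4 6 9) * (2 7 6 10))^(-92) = (0 9 6 7 2 10 4) = [9, 1, 10, 3, 0, 5, 7, 2, 8, 6, 4]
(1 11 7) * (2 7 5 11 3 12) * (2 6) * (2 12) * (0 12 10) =(0 12 6 10)(1 3 2 7)(5 11) =[12, 3, 7, 2, 4, 11, 10, 1, 8, 9, 0, 5, 6]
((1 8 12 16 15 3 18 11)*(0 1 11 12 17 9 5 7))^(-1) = (0 7 5 9 17 8 1)(3 15 16 12 18) = [7, 0, 2, 15, 4, 9, 6, 5, 1, 17, 10, 11, 18, 13, 14, 16, 12, 8, 3]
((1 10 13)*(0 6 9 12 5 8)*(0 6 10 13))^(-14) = (13)(5 8 6 9 12) = [0, 1, 2, 3, 4, 8, 9, 7, 6, 12, 10, 11, 5, 13]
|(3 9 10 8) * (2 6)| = 4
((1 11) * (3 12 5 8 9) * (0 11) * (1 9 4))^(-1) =(0 1 4 8 5 12 3 9 11) =[1, 4, 2, 9, 8, 12, 6, 7, 5, 11, 10, 0, 3]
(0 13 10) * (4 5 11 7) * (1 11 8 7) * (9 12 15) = (0 13 10)(1 11)(4 5 8 7)(9 12 15) = [13, 11, 2, 3, 5, 8, 6, 4, 7, 12, 0, 1, 15, 10, 14, 9]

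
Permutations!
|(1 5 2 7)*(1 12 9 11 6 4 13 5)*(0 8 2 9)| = 30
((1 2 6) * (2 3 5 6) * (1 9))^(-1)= [0, 9, 2, 1, 4, 3, 5, 7, 8, 6]= (1 9 6 5 3)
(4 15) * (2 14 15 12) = (2 14 15 4 12) = [0, 1, 14, 3, 12, 5, 6, 7, 8, 9, 10, 11, 2, 13, 15, 4]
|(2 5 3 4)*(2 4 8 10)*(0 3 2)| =4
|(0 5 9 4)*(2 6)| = |(0 5 9 4)(2 6)| = 4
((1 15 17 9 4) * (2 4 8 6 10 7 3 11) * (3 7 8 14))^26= (1 4 2 11 3 14 9 17 15)(6 8 10)= [0, 4, 11, 14, 2, 5, 8, 7, 10, 17, 6, 3, 12, 13, 9, 1, 16, 15]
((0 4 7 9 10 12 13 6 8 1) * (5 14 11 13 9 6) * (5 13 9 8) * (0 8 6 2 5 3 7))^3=(0 4)(1 8)(2 11 12 7 14 10 3 5 9 6)=[4, 8, 11, 5, 0, 9, 2, 14, 1, 6, 3, 12, 7, 13, 10]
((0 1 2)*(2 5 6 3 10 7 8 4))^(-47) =(0 6 7 2 5 10 4 1 3 8) =[6, 3, 5, 8, 1, 10, 7, 2, 0, 9, 4]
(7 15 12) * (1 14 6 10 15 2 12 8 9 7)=(1 14 6 10 15 8 9 7 2 12)=[0, 14, 12, 3, 4, 5, 10, 2, 9, 7, 15, 11, 1, 13, 6, 8]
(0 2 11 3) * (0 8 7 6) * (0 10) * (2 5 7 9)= [5, 1, 11, 8, 4, 7, 10, 6, 9, 2, 0, 3]= (0 5 7 6 10)(2 11 3 8 9)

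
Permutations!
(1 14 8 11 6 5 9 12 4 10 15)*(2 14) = (1 2 14 8 11 6 5 9 12 4 10 15) = [0, 2, 14, 3, 10, 9, 5, 7, 11, 12, 15, 6, 4, 13, 8, 1]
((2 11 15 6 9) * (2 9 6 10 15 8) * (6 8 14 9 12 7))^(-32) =[0, 1, 2, 3, 4, 5, 6, 7, 8, 9, 10, 11, 12, 13, 14, 15] =(15)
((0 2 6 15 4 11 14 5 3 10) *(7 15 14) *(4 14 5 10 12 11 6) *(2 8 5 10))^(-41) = (0 6 2 15 11 3 8 10 4 14 7 12 5) = [6, 1, 15, 8, 14, 0, 2, 12, 10, 9, 4, 3, 5, 13, 7, 11]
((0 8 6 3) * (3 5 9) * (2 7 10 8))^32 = (0 6 2 5 7 9 10 3 8) = [6, 1, 5, 8, 4, 7, 2, 9, 0, 10, 3]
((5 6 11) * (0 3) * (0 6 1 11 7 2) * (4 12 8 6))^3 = (0 12 7 3 8 2 4 6) = [12, 1, 4, 8, 6, 5, 0, 3, 2, 9, 10, 11, 7]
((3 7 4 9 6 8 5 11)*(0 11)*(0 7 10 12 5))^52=(0 9 5 3 8 4 12 11 6 7 10)=[9, 1, 2, 8, 12, 3, 7, 10, 4, 5, 0, 6, 11]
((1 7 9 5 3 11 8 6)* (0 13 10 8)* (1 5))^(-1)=[11, 9, 2, 5, 4, 6, 8, 1, 10, 7, 13, 3, 12, 0]=(0 11 3 5 6 8 10 13)(1 9 7)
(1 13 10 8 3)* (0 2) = [2, 13, 0, 1, 4, 5, 6, 7, 3, 9, 8, 11, 12, 10] = (0 2)(1 13 10 8 3)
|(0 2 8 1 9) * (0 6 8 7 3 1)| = |(0 2 7 3 1 9 6 8)| = 8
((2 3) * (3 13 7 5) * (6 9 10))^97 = (2 7 3 13 5)(6 9 10) = [0, 1, 7, 13, 4, 2, 9, 3, 8, 10, 6, 11, 12, 5]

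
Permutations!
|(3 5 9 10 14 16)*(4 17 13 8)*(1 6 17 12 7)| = 24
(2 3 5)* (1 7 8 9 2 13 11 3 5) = (1 7 8 9 2 5 13 11 3) = [0, 7, 5, 1, 4, 13, 6, 8, 9, 2, 10, 3, 12, 11]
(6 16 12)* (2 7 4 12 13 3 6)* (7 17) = (2 17 7 4 12)(3 6 16 13) = [0, 1, 17, 6, 12, 5, 16, 4, 8, 9, 10, 11, 2, 3, 14, 15, 13, 7]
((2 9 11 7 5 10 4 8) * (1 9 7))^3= [0, 1, 10, 3, 7, 8, 6, 4, 5, 9, 2, 11]= (11)(2 10)(4 7)(5 8)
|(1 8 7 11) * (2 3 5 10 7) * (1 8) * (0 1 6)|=21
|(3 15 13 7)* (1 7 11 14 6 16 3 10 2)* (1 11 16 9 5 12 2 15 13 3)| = |(1 7 10 15 3 13 16)(2 11 14 6 9 5 12)| = 7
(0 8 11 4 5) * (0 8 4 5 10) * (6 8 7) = (0 4 10)(5 7 6 8 11) = [4, 1, 2, 3, 10, 7, 8, 6, 11, 9, 0, 5]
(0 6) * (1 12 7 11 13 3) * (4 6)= [4, 12, 2, 1, 6, 5, 0, 11, 8, 9, 10, 13, 7, 3]= (0 4 6)(1 12 7 11 13 3)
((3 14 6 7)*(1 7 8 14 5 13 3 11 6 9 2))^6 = (1 9 8 11)(2 14 6 7) = [0, 9, 14, 3, 4, 5, 7, 2, 11, 8, 10, 1, 12, 13, 6]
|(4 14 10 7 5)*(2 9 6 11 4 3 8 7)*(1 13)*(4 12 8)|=12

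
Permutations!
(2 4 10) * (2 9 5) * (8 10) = (2 4 8 10 9 5) = [0, 1, 4, 3, 8, 2, 6, 7, 10, 5, 9]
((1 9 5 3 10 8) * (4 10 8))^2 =(10)(1 5 8 9 3) =[0, 5, 2, 1, 4, 8, 6, 7, 9, 3, 10]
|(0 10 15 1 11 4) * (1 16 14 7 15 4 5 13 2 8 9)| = 84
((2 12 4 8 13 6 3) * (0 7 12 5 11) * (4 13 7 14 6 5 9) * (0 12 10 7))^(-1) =(0 8 4 9 2 3 6 14)(5 13 12 11)(7 10) =[8, 1, 3, 6, 9, 13, 14, 10, 4, 2, 7, 5, 11, 12, 0]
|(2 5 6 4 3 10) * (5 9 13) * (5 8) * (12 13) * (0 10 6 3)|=|(0 10 2 9 12 13 8 5 3 6 4)|=11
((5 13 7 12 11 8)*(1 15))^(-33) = [0, 15, 2, 3, 4, 12, 6, 8, 7, 9, 10, 13, 5, 11, 14, 1] = (1 15)(5 12)(7 8)(11 13)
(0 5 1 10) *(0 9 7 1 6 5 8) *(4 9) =(0 8)(1 10 4 9 7)(5 6) =[8, 10, 2, 3, 9, 6, 5, 1, 0, 7, 4]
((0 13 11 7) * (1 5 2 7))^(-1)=(0 7 2 5 1 11 13)=[7, 11, 5, 3, 4, 1, 6, 2, 8, 9, 10, 13, 12, 0]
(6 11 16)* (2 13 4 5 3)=(2 13 4 5 3)(6 11 16)=[0, 1, 13, 2, 5, 3, 11, 7, 8, 9, 10, 16, 12, 4, 14, 15, 6]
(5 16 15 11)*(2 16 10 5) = (2 16 15 11)(5 10) = [0, 1, 16, 3, 4, 10, 6, 7, 8, 9, 5, 2, 12, 13, 14, 11, 15]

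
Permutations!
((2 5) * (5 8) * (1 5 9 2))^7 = [0, 5, 8, 3, 4, 1, 6, 7, 9, 2] = (1 5)(2 8 9)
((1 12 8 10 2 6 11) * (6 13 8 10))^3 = [0, 2, 6, 3, 4, 5, 12, 7, 1, 9, 8, 10, 13, 11] = (1 2 6 12 13 11 10 8)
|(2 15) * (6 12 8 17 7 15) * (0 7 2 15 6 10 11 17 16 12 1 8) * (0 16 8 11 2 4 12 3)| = |(0 7 6 1 11 17 4 12 16 3)(2 10)| = 10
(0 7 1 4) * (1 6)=(0 7 6 1 4)=[7, 4, 2, 3, 0, 5, 1, 6]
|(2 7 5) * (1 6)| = 6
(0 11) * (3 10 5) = [11, 1, 2, 10, 4, 3, 6, 7, 8, 9, 5, 0] = (0 11)(3 10 5)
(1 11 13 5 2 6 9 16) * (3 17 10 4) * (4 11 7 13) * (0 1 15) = (0 1 7 13 5 2 6 9 16 15)(3 17 10 11 4) = [1, 7, 6, 17, 3, 2, 9, 13, 8, 16, 11, 4, 12, 5, 14, 0, 15, 10]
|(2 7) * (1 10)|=|(1 10)(2 7)|=2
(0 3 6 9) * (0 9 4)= (9)(0 3 6 4)= [3, 1, 2, 6, 0, 5, 4, 7, 8, 9]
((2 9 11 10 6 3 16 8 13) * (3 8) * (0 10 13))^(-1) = (0 8 6 10)(2 13 11 9)(3 16) = [8, 1, 13, 16, 4, 5, 10, 7, 6, 2, 0, 9, 12, 11, 14, 15, 3]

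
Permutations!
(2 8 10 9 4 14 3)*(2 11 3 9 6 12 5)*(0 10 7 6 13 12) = (0 10 13 12 5 2 8 7 6)(3 11)(4 14 9) = [10, 1, 8, 11, 14, 2, 0, 6, 7, 4, 13, 3, 5, 12, 9]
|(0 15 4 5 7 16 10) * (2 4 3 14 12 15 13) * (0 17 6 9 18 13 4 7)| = 36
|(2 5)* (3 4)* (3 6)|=6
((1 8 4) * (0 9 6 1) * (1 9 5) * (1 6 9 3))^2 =(9)(0 6 1 4 5 3 8) =[6, 4, 2, 8, 5, 3, 1, 7, 0, 9]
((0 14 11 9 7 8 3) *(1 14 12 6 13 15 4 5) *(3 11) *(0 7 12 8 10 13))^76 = (0 12 11)(1 10 5 7 4 3 15 14 13)(6 9 8) = [12, 10, 2, 15, 3, 7, 9, 4, 6, 8, 5, 0, 11, 1, 13, 14]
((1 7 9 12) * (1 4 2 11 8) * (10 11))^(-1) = [0, 8, 4, 3, 12, 5, 6, 1, 11, 7, 2, 10, 9] = (1 8 11 10 2 4 12 9 7)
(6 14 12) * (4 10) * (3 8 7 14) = [0, 1, 2, 8, 10, 5, 3, 14, 7, 9, 4, 11, 6, 13, 12] = (3 8 7 14 12 6)(4 10)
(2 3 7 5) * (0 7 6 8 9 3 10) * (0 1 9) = (0 7 5 2 10 1 9 3 6 8) = [7, 9, 10, 6, 4, 2, 8, 5, 0, 3, 1]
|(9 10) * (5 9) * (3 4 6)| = |(3 4 6)(5 9 10)| = 3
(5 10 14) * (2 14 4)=[0, 1, 14, 3, 2, 10, 6, 7, 8, 9, 4, 11, 12, 13, 5]=(2 14 5 10 4)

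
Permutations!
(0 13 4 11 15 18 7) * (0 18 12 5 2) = (0 13 4 11 15 12 5 2)(7 18) = [13, 1, 0, 3, 11, 2, 6, 18, 8, 9, 10, 15, 5, 4, 14, 12, 16, 17, 7]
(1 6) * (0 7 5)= (0 7 5)(1 6)= [7, 6, 2, 3, 4, 0, 1, 5]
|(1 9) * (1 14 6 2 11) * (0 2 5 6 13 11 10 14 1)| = 6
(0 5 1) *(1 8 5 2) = [2, 0, 1, 3, 4, 8, 6, 7, 5] = (0 2 1)(5 8)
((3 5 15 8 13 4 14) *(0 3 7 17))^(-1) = (0 17 7 14 4 13 8 15 5 3) = [17, 1, 2, 0, 13, 3, 6, 14, 15, 9, 10, 11, 12, 8, 4, 5, 16, 7]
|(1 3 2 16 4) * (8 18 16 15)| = 8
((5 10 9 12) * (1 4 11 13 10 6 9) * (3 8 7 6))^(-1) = (1 10 13 11 4)(3 5 12 9 6 7 8) = [0, 10, 2, 5, 1, 12, 7, 8, 3, 6, 13, 4, 9, 11]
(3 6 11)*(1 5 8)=(1 5 8)(3 6 11)=[0, 5, 2, 6, 4, 8, 11, 7, 1, 9, 10, 3]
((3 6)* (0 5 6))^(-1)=(0 3 6 5)=[3, 1, 2, 6, 4, 0, 5]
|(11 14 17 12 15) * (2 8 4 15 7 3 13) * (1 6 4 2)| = |(1 6 4 15 11 14 17 12 7 3 13)(2 8)| = 22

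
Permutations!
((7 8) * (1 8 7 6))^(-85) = (1 6 8) = [0, 6, 2, 3, 4, 5, 8, 7, 1]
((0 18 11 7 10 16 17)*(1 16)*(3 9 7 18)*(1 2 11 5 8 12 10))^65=(0 9 1 17 3 7 16)(2 18 8 10 11 5 12)=[9, 17, 18, 7, 4, 12, 6, 16, 10, 1, 11, 5, 2, 13, 14, 15, 0, 3, 8]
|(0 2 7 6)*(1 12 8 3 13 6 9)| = 10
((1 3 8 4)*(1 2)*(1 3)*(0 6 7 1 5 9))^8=(0 7 5)(1 9 6)=[7, 9, 2, 3, 4, 0, 1, 5, 8, 6]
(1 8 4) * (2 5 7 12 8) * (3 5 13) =(1 2 13 3 5 7 12 8 4) =[0, 2, 13, 5, 1, 7, 6, 12, 4, 9, 10, 11, 8, 3]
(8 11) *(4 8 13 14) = (4 8 11 13 14) = [0, 1, 2, 3, 8, 5, 6, 7, 11, 9, 10, 13, 12, 14, 4]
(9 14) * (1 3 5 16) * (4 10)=(1 3 5 16)(4 10)(9 14)=[0, 3, 2, 5, 10, 16, 6, 7, 8, 14, 4, 11, 12, 13, 9, 15, 1]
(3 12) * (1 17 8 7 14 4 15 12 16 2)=(1 17 8 7 14 4 15 12 3 16 2)=[0, 17, 1, 16, 15, 5, 6, 14, 7, 9, 10, 11, 3, 13, 4, 12, 2, 8]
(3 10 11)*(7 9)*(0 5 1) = [5, 0, 2, 10, 4, 1, 6, 9, 8, 7, 11, 3] = (0 5 1)(3 10 11)(7 9)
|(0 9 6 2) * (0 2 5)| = |(0 9 6 5)| = 4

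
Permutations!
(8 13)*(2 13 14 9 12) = (2 13 8 14 9 12) = [0, 1, 13, 3, 4, 5, 6, 7, 14, 12, 10, 11, 2, 8, 9]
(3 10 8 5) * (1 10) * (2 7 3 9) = [0, 10, 7, 1, 4, 9, 6, 3, 5, 2, 8] = (1 10 8 5 9 2 7 3)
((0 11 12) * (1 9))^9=(12)(1 9)=[0, 9, 2, 3, 4, 5, 6, 7, 8, 1, 10, 11, 12]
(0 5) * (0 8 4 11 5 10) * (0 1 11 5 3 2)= [10, 11, 0, 2, 5, 8, 6, 7, 4, 9, 1, 3]= (0 10 1 11 3 2)(4 5 8)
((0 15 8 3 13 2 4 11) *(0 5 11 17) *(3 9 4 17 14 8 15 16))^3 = (0 13)(2 16)(3 17)(4 9 8 14)(5 11) = [13, 1, 16, 17, 9, 11, 6, 7, 14, 8, 10, 5, 12, 0, 4, 15, 2, 3]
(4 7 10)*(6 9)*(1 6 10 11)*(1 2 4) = (1 6 9 10)(2 4 7 11) = [0, 6, 4, 3, 7, 5, 9, 11, 8, 10, 1, 2]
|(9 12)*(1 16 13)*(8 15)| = 6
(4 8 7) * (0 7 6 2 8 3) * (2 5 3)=(0 7 4 2 8 6 5 3)=[7, 1, 8, 0, 2, 3, 5, 4, 6]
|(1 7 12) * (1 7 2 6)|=6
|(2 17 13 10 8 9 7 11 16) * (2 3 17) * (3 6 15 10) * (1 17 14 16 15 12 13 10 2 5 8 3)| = |(1 17 10 3 14 16 6 12 13)(2 5 8 9 7 11 15)| = 63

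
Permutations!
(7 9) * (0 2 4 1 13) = (0 2 4 1 13)(7 9) = [2, 13, 4, 3, 1, 5, 6, 9, 8, 7, 10, 11, 12, 0]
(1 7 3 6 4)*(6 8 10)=(1 7 3 8 10 6 4)=[0, 7, 2, 8, 1, 5, 4, 3, 10, 9, 6]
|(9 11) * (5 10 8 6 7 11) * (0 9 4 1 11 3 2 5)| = 42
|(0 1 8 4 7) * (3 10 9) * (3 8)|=8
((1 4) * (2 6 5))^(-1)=(1 4)(2 5 6)=[0, 4, 5, 3, 1, 6, 2]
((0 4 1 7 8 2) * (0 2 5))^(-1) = (0 5 8 7 1 4) = [5, 4, 2, 3, 0, 8, 6, 1, 7]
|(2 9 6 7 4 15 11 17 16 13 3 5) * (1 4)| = |(1 4 15 11 17 16 13 3 5 2 9 6 7)| = 13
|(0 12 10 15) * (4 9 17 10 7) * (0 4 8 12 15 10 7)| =8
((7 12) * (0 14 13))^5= (0 13 14)(7 12)= [13, 1, 2, 3, 4, 5, 6, 12, 8, 9, 10, 11, 7, 14, 0]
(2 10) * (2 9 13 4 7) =(2 10 9 13 4 7) =[0, 1, 10, 3, 7, 5, 6, 2, 8, 13, 9, 11, 12, 4]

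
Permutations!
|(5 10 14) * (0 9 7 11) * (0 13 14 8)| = |(0 9 7 11 13 14 5 10 8)| = 9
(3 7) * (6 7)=(3 6 7)=[0, 1, 2, 6, 4, 5, 7, 3]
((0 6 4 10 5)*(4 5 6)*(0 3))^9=[6, 1, 2, 10, 5, 4, 0, 7, 8, 9, 3]=(0 6)(3 10)(4 5)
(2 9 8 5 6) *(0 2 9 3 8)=(0 2 3 8 5 6 9)=[2, 1, 3, 8, 4, 6, 9, 7, 5, 0]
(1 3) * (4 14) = [0, 3, 2, 1, 14, 5, 6, 7, 8, 9, 10, 11, 12, 13, 4] = (1 3)(4 14)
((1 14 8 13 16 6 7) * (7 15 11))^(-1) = (1 7 11 15 6 16 13 8 14) = [0, 7, 2, 3, 4, 5, 16, 11, 14, 9, 10, 15, 12, 8, 1, 6, 13]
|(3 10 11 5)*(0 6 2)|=|(0 6 2)(3 10 11 5)|=12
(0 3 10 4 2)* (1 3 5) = (0 5 1 3 10 4 2) = [5, 3, 0, 10, 2, 1, 6, 7, 8, 9, 4]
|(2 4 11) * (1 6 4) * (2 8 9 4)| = |(1 6 2)(4 11 8 9)| = 12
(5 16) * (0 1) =(0 1)(5 16) =[1, 0, 2, 3, 4, 16, 6, 7, 8, 9, 10, 11, 12, 13, 14, 15, 5]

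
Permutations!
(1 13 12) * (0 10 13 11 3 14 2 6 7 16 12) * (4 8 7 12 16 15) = [10, 11, 6, 14, 8, 5, 12, 15, 7, 9, 13, 3, 1, 0, 2, 4, 16] = (16)(0 10 13)(1 11 3 14 2 6 12)(4 8 7 15)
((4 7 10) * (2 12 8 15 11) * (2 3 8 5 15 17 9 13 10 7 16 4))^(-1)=[0, 1, 10, 11, 16, 12, 6, 7, 3, 17, 13, 15, 2, 9, 14, 5, 4, 8]=(2 10 13 9 17 8 3 11 15 5 12)(4 16)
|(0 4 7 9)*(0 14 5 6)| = |(0 4 7 9 14 5 6)| = 7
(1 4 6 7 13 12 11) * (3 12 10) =(1 4 6 7 13 10 3 12 11) =[0, 4, 2, 12, 6, 5, 7, 13, 8, 9, 3, 1, 11, 10]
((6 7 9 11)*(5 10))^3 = (5 10)(6 11 9 7) = [0, 1, 2, 3, 4, 10, 11, 6, 8, 7, 5, 9]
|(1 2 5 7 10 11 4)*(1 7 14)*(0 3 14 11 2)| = 12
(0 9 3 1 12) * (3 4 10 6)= (0 9 4 10 6 3 1 12)= [9, 12, 2, 1, 10, 5, 3, 7, 8, 4, 6, 11, 0]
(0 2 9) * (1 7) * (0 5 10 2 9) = (0 9 5 10 2)(1 7) = [9, 7, 0, 3, 4, 10, 6, 1, 8, 5, 2]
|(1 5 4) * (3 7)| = |(1 5 4)(3 7)| = 6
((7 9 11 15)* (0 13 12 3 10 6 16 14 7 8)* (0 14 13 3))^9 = [10, 1, 2, 6, 4, 5, 13, 15, 9, 8, 16, 14, 3, 0, 11, 7, 12] = (0 10 16 12 3 6 13)(7 15)(8 9)(11 14)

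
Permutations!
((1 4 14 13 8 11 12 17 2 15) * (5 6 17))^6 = (1 12)(2 8)(4 5)(6 14)(11 15)(13 17) = [0, 12, 8, 3, 5, 4, 14, 7, 2, 9, 10, 15, 1, 17, 6, 11, 16, 13]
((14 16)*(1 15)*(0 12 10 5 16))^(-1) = (0 14 16 5 10 12)(1 15) = [14, 15, 2, 3, 4, 10, 6, 7, 8, 9, 12, 11, 0, 13, 16, 1, 5]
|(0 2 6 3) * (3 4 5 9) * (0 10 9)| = 15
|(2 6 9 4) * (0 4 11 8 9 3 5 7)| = 21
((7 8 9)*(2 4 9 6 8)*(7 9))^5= (9)(2 7 4)(6 8)= [0, 1, 7, 3, 2, 5, 8, 4, 6, 9]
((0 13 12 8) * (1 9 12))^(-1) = [8, 13, 2, 3, 4, 5, 6, 7, 12, 1, 10, 11, 9, 0] = (0 8 12 9 1 13)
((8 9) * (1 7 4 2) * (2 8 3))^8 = [0, 7, 1, 2, 8, 5, 6, 4, 9, 3] = (1 7 4 8 9 3 2)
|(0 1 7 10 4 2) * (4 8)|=7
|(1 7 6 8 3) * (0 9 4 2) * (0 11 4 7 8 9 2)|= |(0 2 11 4)(1 8 3)(6 9 7)|= 12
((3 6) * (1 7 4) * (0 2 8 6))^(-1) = [3, 4, 0, 6, 7, 5, 8, 1, 2] = (0 3 6 8 2)(1 4 7)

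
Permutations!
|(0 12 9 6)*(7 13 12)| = 6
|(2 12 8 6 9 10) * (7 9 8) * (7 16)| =|(2 12 16 7 9 10)(6 8)| =6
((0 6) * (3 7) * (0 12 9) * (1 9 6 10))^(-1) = (0 9 1 10)(3 7)(6 12) = [9, 10, 2, 7, 4, 5, 12, 3, 8, 1, 0, 11, 6]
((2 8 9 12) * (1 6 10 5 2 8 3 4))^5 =(1 3 5 6 4 2 10)(8 12 9) =[0, 3, 10, 5, 2, 6, 4, 7, 12, 8, 1, 11, 9]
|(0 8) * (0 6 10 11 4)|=6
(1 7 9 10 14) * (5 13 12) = [0, 7, 2, 3, 4, 13, 6, 9, 8, 10, 14, 11, 5, 12, 1] = (1 7 9 10 14)(5 13 12)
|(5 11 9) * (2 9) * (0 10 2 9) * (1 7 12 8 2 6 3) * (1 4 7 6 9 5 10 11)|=|(0 11 5 1 6 3 4 7 12 8 2)(9 10)|=22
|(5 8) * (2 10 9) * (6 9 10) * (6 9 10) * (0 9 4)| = |(0 9 2 4)(5 8)(6 10)| = 4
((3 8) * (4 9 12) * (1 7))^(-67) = (1 7)(3 8)(4 12 9) = [0, 7, 2, 8, 12, 5, 6, 1, 3, 4, 10, 11, 9]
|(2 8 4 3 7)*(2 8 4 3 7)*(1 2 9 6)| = |(1 2 4 7 8 3 9 6)| = 8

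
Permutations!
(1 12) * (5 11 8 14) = (1 12)(5 11 8 14) = [0, 12, 2, 3, 4, 11, 6, 7, 14, 9, 10, 8, 1, 13, 5]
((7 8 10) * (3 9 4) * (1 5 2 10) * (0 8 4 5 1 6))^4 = (0 8 6)(2 3 10 9 7 5 4) = [8, 1, 3, 10, 2, 4, 0, 5, 6, 7, 9]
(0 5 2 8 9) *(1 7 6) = (0 5 2 8 9)(1 7 6) = [5, 7, 8, 3, 4, 2, 1, 6, 9, 0]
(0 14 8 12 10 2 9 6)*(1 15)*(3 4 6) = (0 14 8 12 10 2 9 3 4 6)(1 15) = [14, 15, 9, 4, 6, 5, 0, 7, 12, 3, 2, 11, 10, 13, 8, 1]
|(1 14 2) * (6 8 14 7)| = |(1 7 6 8 14 2)| = 6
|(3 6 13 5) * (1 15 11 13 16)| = |(1 15 11 13 5 3 6 16)| = 8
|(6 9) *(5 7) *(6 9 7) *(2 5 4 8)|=|(9)(2 5 6 7 4 8)|=6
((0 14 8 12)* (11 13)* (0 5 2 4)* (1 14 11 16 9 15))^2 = (0 13 9 1 8 5 4 11 16 15 14 12 2) = [13, 8, 0, 3, 11, 4, 6, 7, 5, 1, 10, 16, 2, 9, 12, 14, 15]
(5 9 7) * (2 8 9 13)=(2 8 9 7 5 13)=[0, 1, 8, 3, 4, 13, 6, 5, 9, 7, 10, 11, 12, 2]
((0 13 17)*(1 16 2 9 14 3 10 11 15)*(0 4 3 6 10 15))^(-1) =(0 11 10 6 14 9 2 16 1 15 3 4 17 13) =[11, 15, 16, 4, 17, 5, 14, 7, 8, 2, 6, 10, 12, 0, 9, 3, 1, 13]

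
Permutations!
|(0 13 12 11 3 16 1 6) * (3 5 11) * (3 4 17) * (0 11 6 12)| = |(0 13)(1 12 4 17 3 16)(5 6 11)| = 6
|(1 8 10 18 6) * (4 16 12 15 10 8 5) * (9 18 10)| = 9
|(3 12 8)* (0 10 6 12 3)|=5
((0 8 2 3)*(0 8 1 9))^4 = (0 1 9)(2 3 8) = [1, 9, 3, 8, 4, 5, 6, 7, 2, 0]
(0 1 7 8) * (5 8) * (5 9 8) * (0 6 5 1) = (1 7 9 8 6 5) = [0, 7, 2, 3, 4, 1, 5, 9, 6, 8]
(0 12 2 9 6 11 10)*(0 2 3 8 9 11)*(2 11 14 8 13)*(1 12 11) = (0 11 10 1 12 3 13 2 14 8 9 6) = [11, 12, 14, 13, 4, 5, 0, 7, 9, 6, 1, 10, 3, 2, 8]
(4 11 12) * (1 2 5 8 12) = [0, 2, 5, 3, 11, 8, 6, 7, 12, 9, 10, 1, 4] = (1 2 5 8 12 4 11)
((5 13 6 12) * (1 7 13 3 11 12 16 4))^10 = [0, 16, 2, 12, 6, 11, 7, 4, 8, 9, 10, 5, 3, 1, 14, 15, 13] = (1 16 13)(3 12)(4 6 7)(5 11)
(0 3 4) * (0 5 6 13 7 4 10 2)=(0 3 10 2)(4 5 6 13 7)=[3, 1, 0, 10, 5, 6, 13, 4, 8, 9, 2, 11, 12, 7]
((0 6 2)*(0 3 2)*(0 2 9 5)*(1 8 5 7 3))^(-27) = (9)(0 1)(2 5)(6 8) = [1, 0, 5, 3, 4, 2, 8, 7, 6, 9]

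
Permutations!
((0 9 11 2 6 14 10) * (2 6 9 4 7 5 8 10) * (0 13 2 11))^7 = (0 2 10 5 4 9 13 8 7)(6 14 11) = [2, 1, 10, 3, 9, 4, 14, 0, 7, 13, 5, 6, 12, 8, 11]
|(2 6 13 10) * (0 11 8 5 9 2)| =|(0 11 8 5 9 2 6 13 10)| =9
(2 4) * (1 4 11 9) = (1 4 2 11 9) = [0, 4, 11, 3, 2, 5, 6, 7, 8, 1, 10, 9]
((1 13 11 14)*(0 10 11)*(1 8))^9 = (0 11 8 13 10 14 1) = [11, 0, 2, 3, 4, 5, 6, 7, 13, 9, 14, 8, 12, 10, 1]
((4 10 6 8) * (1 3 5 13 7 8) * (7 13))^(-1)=(13)(1 6 10 4 8 7 5 3)=[0, 6, 2, 1, 8, 3, 10, 5, 7, 9, 4, 11, 12, 13]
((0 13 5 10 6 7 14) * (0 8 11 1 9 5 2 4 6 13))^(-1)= (1 11 8 14 7 6 4 2 13 10 5 9)= [0, 11, 13, 3, 2, 9, 4, 6, 14, 1, 5, 8, 12, 10, 7]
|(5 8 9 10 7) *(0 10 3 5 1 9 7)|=6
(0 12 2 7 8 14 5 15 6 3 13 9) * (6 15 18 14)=(0 12 2 7 8 6 3 13 9)(5 18 14)=[12, 1, 7, 13, 4, 18, 3, 8, 6, 0, 10, 11, 2, 9, 5, 15, 16, 17, 14]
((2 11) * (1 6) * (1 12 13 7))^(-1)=(1 7 13 12 6)(2 11)=[0, 7, 11, 3, 4, 5, 1, 13, 8, 9, 10, 2, 6, 12]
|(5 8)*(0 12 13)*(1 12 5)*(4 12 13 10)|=|(0 5 8 1 13)(4 12 10)|=15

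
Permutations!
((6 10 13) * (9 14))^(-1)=[0, 1, 2, 3, 4, 5, 13, 7, 8, 14, 6, 11, 12, 10, 9]=(6 13 10)(9 14)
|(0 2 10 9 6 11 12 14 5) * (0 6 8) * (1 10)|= 30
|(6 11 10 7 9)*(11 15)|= 6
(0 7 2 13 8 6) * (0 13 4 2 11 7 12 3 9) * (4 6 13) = (0 12 3 9)(2 6 4)(7 11)(8 13) = [12, 1, 6, 9, 2, 5, 4, 11, 13, 0, 10, 7, 3, 8]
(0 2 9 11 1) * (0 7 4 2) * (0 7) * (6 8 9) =(0 7 4 2 6 8 9 11 1) =[7, 0, 6, 3, 2, 5, 8, 4, 9, 11, 10, 1]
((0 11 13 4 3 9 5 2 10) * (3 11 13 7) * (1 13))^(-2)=(0 2 9 7 4 1 10 5 3 11 13)=[2, 10, 9, 11, 1, 3, 6, 4, 8, 7, 5, 13, 12, 0]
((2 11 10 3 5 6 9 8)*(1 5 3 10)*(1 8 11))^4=(1 11 5 8 6 2 9)=[0, 11, 9, 3, 4, 8, 2, 7, 6, 1, 10, 5]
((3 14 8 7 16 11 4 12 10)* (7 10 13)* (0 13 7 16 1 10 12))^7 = (0 16 4 13 11) = [16, 1, 2, 3, 13, 5, 6, 7, 8, 9, 10, 0, 12, 11, 14, 15, 4]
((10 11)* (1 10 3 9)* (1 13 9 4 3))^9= [0, 1, 2, 4, 3, 5, 6, 7, 8, 13, 10, 11, 12, 9]= (3 4)(9 13)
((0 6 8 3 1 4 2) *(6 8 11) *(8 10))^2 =(11)(0 8 1 2 10 3 4) =[8, 2, 10, 4, 0, 5, 6, 7, 1, 9, 3, 11]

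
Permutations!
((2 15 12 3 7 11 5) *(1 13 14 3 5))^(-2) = [0, 7, 12, 13, 4, 15, 6, 14, 8, 9, 10, 3, 2, 11, 1, 5] = (1 7 14)(2 12)(3 13 11)(5 15)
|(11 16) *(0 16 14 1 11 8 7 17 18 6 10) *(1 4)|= 8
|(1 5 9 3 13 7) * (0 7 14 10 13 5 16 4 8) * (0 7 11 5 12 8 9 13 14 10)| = 24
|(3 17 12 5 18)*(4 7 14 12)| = |(3 17 4 7 14 12 5 18)| = 8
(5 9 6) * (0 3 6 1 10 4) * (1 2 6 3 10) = (0 10 4)(2 6 5 9) = [10, 1, 6, 3, 0, 9, 5, 7, 8, 2, 4]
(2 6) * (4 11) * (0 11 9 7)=[11, 1, 6, 3, 9, 5, 2, 0, 8, 7, 10, 4]=(0 11 4 9 7)(2 6)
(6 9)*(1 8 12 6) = (1 8 12 6 9) = [0, 8, 2, 3, 4, 5, 9, 7, 12, 1, 10, 11, 6]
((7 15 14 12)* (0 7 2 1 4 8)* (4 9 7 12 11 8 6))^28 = (0 11 15 9 2)(1 12 8 14 7) = [11, 12, 0, 3, 4, 5, 6, 1, 14, 2, 10, 15, 8, 13, 7, 9]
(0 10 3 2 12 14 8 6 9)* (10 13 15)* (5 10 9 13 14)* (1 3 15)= [14, 3, 12, 2, 4, 10, 13, 7, 6, 0, 15, 11, 5, 1, 8, 9]= (0 14 8 6 13 1 3 2 12 5 10 15 9)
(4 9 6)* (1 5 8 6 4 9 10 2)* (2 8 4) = (1 5 4 10 8 6 9 2) = [0, 5, 1, 3, 10, 4, 9, 7, 6, 2, 8]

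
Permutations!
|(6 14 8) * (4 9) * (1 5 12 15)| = 12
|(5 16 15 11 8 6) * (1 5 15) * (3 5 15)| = |(1 15 11 8 6 3 5 16)| = 8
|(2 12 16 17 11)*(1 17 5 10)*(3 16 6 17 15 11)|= 11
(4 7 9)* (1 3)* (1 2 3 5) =(1 5)(2 3)(4 7 9) =[0, 5, 3, 2, 7, 1, 6, 9, 8, 4]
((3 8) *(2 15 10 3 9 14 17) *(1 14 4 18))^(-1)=(1 18 4 9 8 3 10 15 2 17 14)=[0, 18, 17, 10, 9, 5, 6, 7, 3, 8, 15, 11, 12, 13, 1, 2, 16, 14, 4]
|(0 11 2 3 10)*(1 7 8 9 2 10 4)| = |(0 11 10)(1 7 8 9 2 3 4)| = 21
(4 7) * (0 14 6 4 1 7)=(0 14 6 4)(1 7)=[14, 7, 2, 3, 0, 5, 4, 1, 8, 9, 10, 11, 12, 13, 6]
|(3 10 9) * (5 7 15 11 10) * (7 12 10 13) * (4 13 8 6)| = |(3 5 12 10 9)(4 13 7 15 11 8 6)| = 35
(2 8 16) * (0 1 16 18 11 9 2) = (0 1 16)(2 8 18 11 9) = [1, 16, 8, 3, 4, 5, 6, 7, 18, 2, 10, 9, 12, 13, 14, 15, 0, 17, 11]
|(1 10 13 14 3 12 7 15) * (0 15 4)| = |(0 15 1 10 13 14 3 12 7 4)| = 10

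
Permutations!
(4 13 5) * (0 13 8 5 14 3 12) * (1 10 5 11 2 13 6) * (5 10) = [6, 5, 13, 12, 8, 4, 1, 7, 11, 9, 10, 2, 0, 14, 3] = (0 6 1 5 4 8 11 2 13 14 3 12)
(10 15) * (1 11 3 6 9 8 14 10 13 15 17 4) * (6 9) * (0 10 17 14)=[10, 11, 2, 9, 1, 5, 6, 7, 0, 8, 14, 3, 12, 15, 17, 13, 16, 4]=(0 10 14 17 4 1 11 3 9 8)(13 15)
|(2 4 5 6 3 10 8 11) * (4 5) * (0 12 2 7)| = 10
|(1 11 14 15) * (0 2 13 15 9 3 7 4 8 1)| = |(0 2 13 15)(1 11 14 9 3 7 4 8)| = 8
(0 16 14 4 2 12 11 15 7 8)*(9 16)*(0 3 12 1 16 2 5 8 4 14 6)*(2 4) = (0 9 4 5 8 3 12 11 15 7 2 1 16 6) = [9, 16, 1, 12, 5, 8, 0, 2, 3, 4, 10, 15, 11, 13, 14, 7, 6]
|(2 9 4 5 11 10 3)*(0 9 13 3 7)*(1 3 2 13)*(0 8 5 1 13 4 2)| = 60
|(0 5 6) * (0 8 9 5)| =|(5 6 8 9)| =4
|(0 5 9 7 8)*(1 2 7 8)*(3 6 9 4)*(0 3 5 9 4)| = 21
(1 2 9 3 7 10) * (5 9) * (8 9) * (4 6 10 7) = (1 2 5 8 9 3 4 6 10) = [0, 2, 5, 4, 6, 8, 10, 7, 9, 3, 1]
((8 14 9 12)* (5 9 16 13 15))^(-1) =(5 15 13 16 14 8 12 9) =[0, 1, 2, 3, 4, 15, 6, 7, 12, 5, 10, 11, 9, 16, 8, 13, 14]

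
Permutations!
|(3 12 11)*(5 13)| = 6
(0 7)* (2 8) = [7, 1, 8, 3, 4, 5, 6, 0, 2] = (0 7)(2 8)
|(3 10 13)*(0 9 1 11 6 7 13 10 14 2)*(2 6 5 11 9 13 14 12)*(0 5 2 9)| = |(0 13 3 12 9 1)(2 5 11)(6 7 14)| = 6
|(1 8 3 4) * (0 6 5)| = |(0 6 5)(1 8 3 4)| = 12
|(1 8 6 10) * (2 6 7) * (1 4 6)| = |(1 8 7 2)(4 6 10)| = 12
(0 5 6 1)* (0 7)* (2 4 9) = (0 5 6 1 7)(2 4 9) = [5, 7, 4, 3, 9, 6, 1, 0, 8, 2]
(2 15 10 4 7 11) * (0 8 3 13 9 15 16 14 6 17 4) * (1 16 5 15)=(0 8 3 13 9 1 16 14 6 17 4 7 11 2 5 15 10)=[8, 16, 5, 13, 7, 15, 17, 11, 3, 1, 0, 2, 12, 9, 6, 10, 14, 4]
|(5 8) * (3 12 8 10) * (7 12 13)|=7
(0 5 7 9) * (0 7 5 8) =[8, 1, 2, 3, 4, 5, 6, 9, 0, 7] =(0 8)(7 9)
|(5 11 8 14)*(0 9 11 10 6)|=8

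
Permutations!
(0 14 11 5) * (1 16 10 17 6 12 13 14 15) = [15, 16, 2, 3, 4, 0, 12, 7, 8, 9, 17, 5, 13, 14, 11, 1, 10, 6] = (0 15 1 16 10 17 6 12 13 14 11 5)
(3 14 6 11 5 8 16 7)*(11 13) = (3 14 6 13 11 5 8 16 7) = [0, 1, 2, 14, 4, 8, 13, 3, 16, 9, 10, 5, 12, 11, 6, 15, 7]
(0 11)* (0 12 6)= (0 11 12 6)= [11, 1, 2, 3, 4, 5, 0, 7, 8, 9, 10, 12, 6]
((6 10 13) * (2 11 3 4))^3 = (13)(2 4 3 11) = [0, 1, 4, 11, 3, 5, 6, 7, 8, 9, 10, 2, 12, 13]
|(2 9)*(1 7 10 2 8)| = |(1 7 10 2 9 8)| = 6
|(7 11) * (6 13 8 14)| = 4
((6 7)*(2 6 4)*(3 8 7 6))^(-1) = (2 4 7 8 3) = [0, 1, 4, 2, 7, 5, 6, 8, 3]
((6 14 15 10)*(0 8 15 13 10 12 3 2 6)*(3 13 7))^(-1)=(0 10 13 12 15 8)(2 3 7 14 6)=[10, 1, 3, 7, 4, 5, 2, 14, 0, 9, 13, 11, 15, 12, 6, 8]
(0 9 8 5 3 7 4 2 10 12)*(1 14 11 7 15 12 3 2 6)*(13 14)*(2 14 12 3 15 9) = (0 2 10 15 3 9 8 5 14 11 7 4 6 1 13 12) = [2, 13, 10, 9, 6, 14, 1, 4, 5, 8, 15, 7, 0, 12, 11, 3]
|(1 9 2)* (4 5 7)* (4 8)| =|(1 9 2)(4 5 7 8)| =12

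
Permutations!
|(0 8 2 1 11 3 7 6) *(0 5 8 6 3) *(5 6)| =6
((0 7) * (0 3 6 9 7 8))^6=[0, 1, 2, 9, 4, 5, 7, 6, 8, 3]=(3 9)(6 7)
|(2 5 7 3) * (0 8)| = 4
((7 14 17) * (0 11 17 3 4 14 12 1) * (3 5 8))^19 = (0 11 17 7 12 1)(3 8 5 14 4) = [11, 0, 2, 8, 3, 14, 6, 12, 5, 9, 10, 17, 1, 13, 4, 15, 16, 7]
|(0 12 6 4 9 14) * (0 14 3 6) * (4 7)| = 10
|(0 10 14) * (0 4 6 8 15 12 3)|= 9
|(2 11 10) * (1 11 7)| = 5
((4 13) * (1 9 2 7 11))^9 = (1 11 7 2 9)(4 13) = [0, 11, 9, 3, 13, 5, 6, 2, 8, 1, 10, 7, 12, 4]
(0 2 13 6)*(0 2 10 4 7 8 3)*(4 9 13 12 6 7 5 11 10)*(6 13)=(0 4 5 11 10 9 6 2 12 13 7 8 3)=[4, 1, 12, 0, 5, 11, 2, 8, 3, 6, 9, 10, 13, 7]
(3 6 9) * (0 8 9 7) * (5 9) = [8, 1, 2, 6, 4, 9, 7, 0, 5, 3] = (0 8 5 9 3 6 7)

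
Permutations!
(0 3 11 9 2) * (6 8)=(0 3 11 9 2)(6 8)=[3, 1, 0, 11, 4, 5, 8, 7, 6, 2, 10, 9]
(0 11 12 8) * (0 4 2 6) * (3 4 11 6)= (0 6)(2 3 4)(8 11 12)= [6, 1, 3, 4, 2, 5, 0, 7, 11, 9, 10, 12, 8]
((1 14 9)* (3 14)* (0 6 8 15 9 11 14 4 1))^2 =[8, 4, 2, 1, 3, 5, 15, 7, 9, 6, 10, 11, 12, 13, 14, 0] =(0 8 9 6 15)(1 4 3)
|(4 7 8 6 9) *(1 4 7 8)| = 6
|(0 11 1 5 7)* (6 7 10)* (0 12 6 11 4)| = 12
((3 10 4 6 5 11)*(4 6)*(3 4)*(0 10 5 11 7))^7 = [7, 1, 2, 4, 11, 3, 10, 5, 8, 9, 0, 6] = (0 7 5 3 4 11 6 10)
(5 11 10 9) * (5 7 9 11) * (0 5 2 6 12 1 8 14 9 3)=[5, 8, 6, 0, 4, 2, 12, 3, 14, 7, 11, 10, 1, 13, 9]=(0 5 2 6 12 1 8 14 9 7 3)(10 11)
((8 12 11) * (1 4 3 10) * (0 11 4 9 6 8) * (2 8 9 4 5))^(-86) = [0, 3, 12, 1, 10, 8, 6, 7, 5, 9, 4, 11, 2] = (1 3)(2 12)(4 10)(5 8)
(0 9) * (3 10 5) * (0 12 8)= (0 9 12 8)(3 10 5)= [9, 1, 2, 10, 4, 3, 6, 7, 0, 12, 5, 11, 8]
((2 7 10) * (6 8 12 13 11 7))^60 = (2 13)(6 11)(7 8)(10 12) = [0, 1, 13, 3, 4, 5, 11, 8, 7, 9, 12, 6, 10, 2]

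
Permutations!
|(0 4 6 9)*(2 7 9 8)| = |(0 4 6 8 2 7 9)| = 7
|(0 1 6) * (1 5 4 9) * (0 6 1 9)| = |(9)(0 5 4)| = 3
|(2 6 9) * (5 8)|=6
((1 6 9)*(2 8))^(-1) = [0, 9, 8, 3, 4, 5, 1, 7, 2, 6] = (1 9 6)(2 8)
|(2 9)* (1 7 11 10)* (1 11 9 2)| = |(1 7 9)(10 11)| = 6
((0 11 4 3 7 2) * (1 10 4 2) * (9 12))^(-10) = (12)(0 2 11) = [2, 1, 11, 3, 4, 5, 6, 7, 8, 9, 10, 0, 12]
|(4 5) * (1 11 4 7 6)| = 6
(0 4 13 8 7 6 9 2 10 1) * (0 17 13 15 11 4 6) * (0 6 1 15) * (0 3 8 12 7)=[1, 17, 10, 8, 3, 5, 9, 6, 0, 2, 15, 4, 7, 12, 14, 11, 16, 13]=(0 1 17 13 12 7 6 9 2 10 15 11 4 3 8)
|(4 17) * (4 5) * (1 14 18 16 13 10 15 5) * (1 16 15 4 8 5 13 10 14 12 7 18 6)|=8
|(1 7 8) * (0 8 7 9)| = |(0 8 1 9)| = 4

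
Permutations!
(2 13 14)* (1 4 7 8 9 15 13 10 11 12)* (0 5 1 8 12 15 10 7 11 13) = (0 5 1 4 11 15)(2 7 12 8 9 10 13 14) = [5, 4, 7, 3, 11, 1, 6, 12, 9, 10, 13, 15, 8, 14, 2, 0]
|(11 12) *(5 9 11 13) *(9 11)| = 4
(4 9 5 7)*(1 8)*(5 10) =(1 8)(4 9 10 5 7) =[0, 8, 2, 3, 9, 7, 6, 4, 1, 10, 5]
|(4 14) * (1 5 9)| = 6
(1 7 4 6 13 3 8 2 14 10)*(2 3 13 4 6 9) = (1 7 6 4 9 2 14 10)(3 8) = [0, 7, 14, 8, 9, 5, 4, 6, 3, 2, 1, 11, 12, 13, 10]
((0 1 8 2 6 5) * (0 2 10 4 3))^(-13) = (0 3 4 10 8 1)(2 5 6) = [3, 0, 5, 4, 10, 6, 2, 7, 1, 9, 8]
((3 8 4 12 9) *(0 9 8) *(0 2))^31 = (0 2 3 9)(4 12 8) = [2, 1, 3, 9, 12, 5, 6, 7, 4, 0, 10, 11, 8]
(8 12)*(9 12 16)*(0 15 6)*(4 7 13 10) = (0 15 6)(4 7 13 10)(8 16 9 12) = [15, 1, 2, 3, 7, 5, 0, 13, 16, 12, 4, 11, 8, 10, 14, 6, 9]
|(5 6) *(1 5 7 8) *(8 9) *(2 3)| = 6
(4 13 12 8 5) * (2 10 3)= (2 10 3)(4 13 12 8 5)= [0, 1, 10, 2, 13, 4, 6, 7, 5, 9, 3, 11, 8, 12]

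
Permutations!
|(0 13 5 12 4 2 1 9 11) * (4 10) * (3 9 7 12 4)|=|(0 13 5 4 2 1 7 12 10 3 9 11)|=12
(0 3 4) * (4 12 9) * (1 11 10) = [3, 11, 2, 12, 0, 5, 6, 7, 8, 4, 1, 10, 9] = (0 3 12 9 4)(1 11 10)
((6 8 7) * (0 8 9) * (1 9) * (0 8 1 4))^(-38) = (0 7 1 6 9 4 8) = [7, 6, 2, 3, 8, 5, 9, 1, 0, 4]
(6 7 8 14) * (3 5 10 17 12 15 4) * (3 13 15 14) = [0, 1, 2, 5, 13, 10, 7, 8, 3, 9, 17, 11, 14, 15, 6, 4, 16, 12] = (3 5 10 17 12 14 6 7 8)(4 13 15)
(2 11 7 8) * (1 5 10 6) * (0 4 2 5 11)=(0 4 2)(1 11 7 8 5 10 6)=[4, 11, 0, 3, 2, 10, 1, 8, 5, 9, 6, 7]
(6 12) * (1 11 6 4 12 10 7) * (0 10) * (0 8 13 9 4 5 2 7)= (0 10)(1 11 6 8 13 9 4 12 5 2 7)= [10, 11, 7, 3, 12, 2, 8, 1, 13, 4, 0, 6, 5, 9]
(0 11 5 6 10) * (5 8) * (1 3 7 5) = (0 11 8 1 3 7 5 6 10) = [11, 3, 2, 7, 4, 6, 10, 5, 1, 9, 0, 8]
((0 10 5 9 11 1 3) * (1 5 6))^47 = (0 6 3 10 1)(5 11 9) = [6, 0, 2, 10, 4, 11, 3, 7, 8, 5, 1, 9]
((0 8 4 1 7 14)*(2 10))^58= (0 7 4)(1 8 14)= [7, 8, 2, 3, 0, 5, 6, 4, 14, 9, 10, 11, 12, 13, 1]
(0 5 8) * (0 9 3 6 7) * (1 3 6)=(0 5 8 9 6 7)(1 3)=[5, 3, 2, 1, 4, 8, 7, 0, 9, 6]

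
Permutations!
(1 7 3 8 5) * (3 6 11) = (1 7 6 11 3 8 5) = [0, 7, 2, 8, 4, 1, 11, 6, 5, 9, 10, 3]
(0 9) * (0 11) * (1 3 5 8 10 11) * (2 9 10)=(0 10 11)(1 3 5 8 2 9)=[10, 3, 9, 5, 4, 8, 6, 7, 2, 1, 11, 0]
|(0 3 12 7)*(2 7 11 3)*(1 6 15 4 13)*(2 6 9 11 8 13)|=|(0 6 15 4 2 7)(1 9 11 3 12 8 13)|=42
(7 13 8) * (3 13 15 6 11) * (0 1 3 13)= [1, 3, 2, 0, 4, 5, 11, 15, 7, 9, 10, 13, 12, 8, 14, 6]= (0 1 3)(6 11 13 8 7 15)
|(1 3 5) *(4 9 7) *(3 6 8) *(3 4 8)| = 4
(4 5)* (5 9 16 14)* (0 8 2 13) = (0 8 2 13)(4 9 16 14 5) = [8, 1, 13, 3, 9, 4, 6, 7, 2, 16, 10, 11, 12, 0, 5, 15, 14]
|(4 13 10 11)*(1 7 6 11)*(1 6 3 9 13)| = |(1 7 3 9 13 10 6 11 4)| = 9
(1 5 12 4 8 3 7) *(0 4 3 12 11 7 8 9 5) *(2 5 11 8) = (0 4 9 11 7 1)(2 5 8 12 3) = [4, 0, 5, 2, 9, 8, 6, 1, 12, 11, 10, 7, 3]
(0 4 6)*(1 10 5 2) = (0 4 6)(1 10 5 2) = [4, 10, 1, 3, 6, 2, 0, 7, 8, 9, 5]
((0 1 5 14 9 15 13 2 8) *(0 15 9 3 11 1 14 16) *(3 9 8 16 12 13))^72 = (0 1 14 5 9 12 8 13 15 2 3 16 11) = [1, 14, 3, 16, 4, 9, 6, 7, 13, 12, 10, 0, 8, 15, 5, 2, 11]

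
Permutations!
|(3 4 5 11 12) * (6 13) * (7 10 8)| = |(3 4 5 11 12)(6 13)(7 10 8)| = 30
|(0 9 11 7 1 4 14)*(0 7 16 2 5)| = 12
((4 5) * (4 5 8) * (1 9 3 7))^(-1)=[0, 7, 2, 9, 8, 5, 6, 3, 4, 1]=(1 7 3 9)(4 8)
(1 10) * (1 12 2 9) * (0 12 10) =[12, 0, 9, 3, 4, 5, 6, 7, 8, 1, 10, 11, 2] =(0 12 2 9 1)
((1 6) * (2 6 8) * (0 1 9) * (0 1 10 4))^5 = (0 4 10) = [4, 1, 2, 3, 10, 5, 6, 7, 8, 9, 0]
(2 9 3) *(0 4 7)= [4, 1, 9, 2, 7, 5, 6, 0, 8, 3]= (0 4 7)(2 9 3)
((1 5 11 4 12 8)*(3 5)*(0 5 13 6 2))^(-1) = [2, 8, 6, 1, 11, 0, 13, 7, 12, 9, 10, 5, 4, 3] = (0 2 6 13 3 1 8 12 4 11 5)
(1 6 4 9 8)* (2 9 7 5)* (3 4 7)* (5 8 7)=(1 6 5 2 9 7 8)(3 4)=[0, 6, 9, 4, 3, 2, 5, 8, 1, 7]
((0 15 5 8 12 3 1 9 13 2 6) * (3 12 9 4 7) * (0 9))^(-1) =(0 8 5 15)(1 3 7 4)(2 13 9 6) =[8, 3, 13, 7, 1, 15, 2, 4, 5, 6, 10, 11, 12, 9, 14, 0]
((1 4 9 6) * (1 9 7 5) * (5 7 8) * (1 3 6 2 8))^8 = (2 5 6)(3 9 8) = [0, 1, 5, 9, 4, 6, 2, 7, 3, 8]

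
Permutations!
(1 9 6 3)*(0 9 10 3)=[9, 10, 2, 1, 4, 5, 0, 7, 8, 6, 3]=(0 9 6)(1 10 3)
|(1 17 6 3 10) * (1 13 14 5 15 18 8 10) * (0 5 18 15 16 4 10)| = |(0 5 16 4 10 13 14 18 8)(1 17 6 3)| = 36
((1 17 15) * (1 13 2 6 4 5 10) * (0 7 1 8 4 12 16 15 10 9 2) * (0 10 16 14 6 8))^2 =[1, 16, 4, 3, 9, 2, 14, 17, 5, 8, 7, 11, 6, 0, 12, 10, 13, 15] =(0 1 16 13)(2 4 9 8 5)(6 14 12)(7 17 15 10)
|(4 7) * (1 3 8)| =6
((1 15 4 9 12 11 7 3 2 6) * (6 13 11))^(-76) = [0, 4, 3, 7, 12, 5, 15, 11, 8, 6, 10, 13, 1, 2, 14, 9] = (1 4 12)(2 3 7 11 13)(6 15 9)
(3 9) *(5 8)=(3 9)(5 8)=[0, 1, 2, 9, 4, 8, 6, 7, 5, 3]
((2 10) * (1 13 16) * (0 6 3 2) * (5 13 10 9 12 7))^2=(0 3 9 7 13 1)(2 12 5 16 10 6)=[3, 0, 12, 9, 4, 16, 2, 13, 8, 7, 6, 11, 5, 1, 14, 15, 10]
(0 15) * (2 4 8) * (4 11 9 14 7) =(0 15)(2 11 9 14 7 4 8) =[15, 1, 11, 3, 8, 5, 6, 4, 2, 14, 10, 9, 12, 13, 7, 0]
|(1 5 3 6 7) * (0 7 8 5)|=|(0 7 1)(3 6 8 5)|=12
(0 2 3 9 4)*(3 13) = (0 2 13 3 9 4) = [2, 1, 13, 9, 0, 5, 6, 7, 8, 4, 10, 11, 12, 3]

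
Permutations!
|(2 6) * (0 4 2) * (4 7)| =5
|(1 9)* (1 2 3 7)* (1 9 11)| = |(1 11)(2 3 7 9)| = 4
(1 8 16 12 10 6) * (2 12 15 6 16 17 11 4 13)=[0, 8, 12, 3, 13, 5, 1, 7, 17, 9, 16, 4, 10, 2, 14, 6, 15, 11]=(1 8 17 11 4 13 2 12 10 16 15 6)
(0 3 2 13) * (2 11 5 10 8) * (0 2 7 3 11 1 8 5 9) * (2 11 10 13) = (0 10 5 13 11 9)(1 8 7 3) = [10, 8, 2, 1, 4, 13, 6, 3, 7, 0, 5, 9, 12, 11]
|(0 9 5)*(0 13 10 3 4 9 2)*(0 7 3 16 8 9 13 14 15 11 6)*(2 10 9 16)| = 26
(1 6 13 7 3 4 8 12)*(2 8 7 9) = [0, 6, 8, 4, 7, 5, 13, 3, 12, 2, 10, 11, 1, 9] = (1 6 13 9 2 8 12)(3 4 7)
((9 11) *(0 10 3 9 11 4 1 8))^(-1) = (11)(0 8 1 4 9 3 10) = [8, 4, 2, 10, 9, 5, 6, 7, 1, 3, 0, 11]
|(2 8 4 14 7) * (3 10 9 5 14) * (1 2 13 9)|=30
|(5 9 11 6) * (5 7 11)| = |(5 9)(6 7 11)| = 6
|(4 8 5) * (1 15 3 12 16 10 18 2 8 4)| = |(1 15 3 12 16 10 18 2 8 5)| = 10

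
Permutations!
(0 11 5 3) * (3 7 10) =(0 11 5 7 10 3) =[11, 1, 2, 0, 4, 7, 6, 10, 8, 9, 3, 5]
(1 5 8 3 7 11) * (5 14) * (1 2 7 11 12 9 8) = (1 14 5)(2 7 12 9 8 3 11) = [0, 14, 7, 11, 4, 1, 6, 12, 3, 8, 10, 2, 9, 13, 5]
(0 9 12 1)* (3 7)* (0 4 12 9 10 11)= (0 10 11)(1 4 12)(3 7)= [10, 4, 2, 7, 12, 5, 6, 3, 8, 9, 11, 0, 1]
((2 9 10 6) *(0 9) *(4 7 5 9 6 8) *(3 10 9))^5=(0 2 6)(3 5 7 4 8 10)=[2, 1, 6, 5, 8, 7, 0, 4, 10, 9, 3]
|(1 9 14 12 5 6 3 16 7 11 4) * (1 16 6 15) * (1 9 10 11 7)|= |(1 10 11 4 16)(3 6)(5 15 9 14 12)|= 10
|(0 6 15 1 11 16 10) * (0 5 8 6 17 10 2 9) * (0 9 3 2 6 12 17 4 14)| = 30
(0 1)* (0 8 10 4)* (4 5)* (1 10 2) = (0 10 5 4)(1 8 2) = [10, 8, 1, 3, 0, 4, 6, 7, 2, 9, 5]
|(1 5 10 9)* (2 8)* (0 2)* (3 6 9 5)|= 12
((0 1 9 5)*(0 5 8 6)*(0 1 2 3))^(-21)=(1 6 8 9)=[0, 6, 2, 3, 4, 5, 8, 7, 9, 1]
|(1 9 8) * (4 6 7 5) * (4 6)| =|(1 9 8)(5 6 7)| =3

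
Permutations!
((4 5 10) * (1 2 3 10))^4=[0, 4, 5, 1, 3, 10, 6, 7, 8, 9, 2]=(1 4 3)(2 5 10)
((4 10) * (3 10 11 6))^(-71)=(3 6 11 4 10)=[0, 1, 2, 6, 10, 5, 11, 7, 8, 9, 3, 4]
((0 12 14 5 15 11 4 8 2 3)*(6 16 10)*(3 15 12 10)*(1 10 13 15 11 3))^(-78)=(0 15)(1 6)(2 4)(3 13)(8 11)(10 16)=[15, 6, 4, 13, 2, 5, 1, 7, 11, 9, 16, 8, 12, 3, 14, 0, 10]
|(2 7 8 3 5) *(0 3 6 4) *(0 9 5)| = 14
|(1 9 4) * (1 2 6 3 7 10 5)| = 9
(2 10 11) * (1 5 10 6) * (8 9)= (1 5 10 11 2 6)(8 9)= [0, 5, 6, 3, 4, 10, 1, 7, 9, 8, 11, 2]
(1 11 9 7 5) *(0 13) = (0 13)(1 11 9 7 5) = [13, 11, 2, 3, 4, 1, 6, 5, 8, 7, 10, 9, 12, 0]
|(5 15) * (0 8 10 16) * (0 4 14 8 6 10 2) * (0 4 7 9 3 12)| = 8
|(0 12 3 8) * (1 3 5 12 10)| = |(0 10 1 3 8)(5 12)| = 10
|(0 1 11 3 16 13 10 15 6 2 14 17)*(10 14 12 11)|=13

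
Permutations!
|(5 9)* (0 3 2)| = |(0 3 2)(5 9)| = 6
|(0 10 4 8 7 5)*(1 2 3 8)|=9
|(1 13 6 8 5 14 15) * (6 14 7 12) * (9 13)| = |(1 9 13 14 15)(5 7 12 6 8)| = 5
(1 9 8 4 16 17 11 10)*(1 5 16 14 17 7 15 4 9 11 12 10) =(1 11)(4 14 17 12 10 5 16 7 15)(8 9) =[0, 11, 2, 3, 14, 16, 6, 15, 9, 8, 5, 1, 10, 13, 17, 4, 7, 12]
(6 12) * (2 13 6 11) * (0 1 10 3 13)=(0 1 10 3 13 6 12 11 2)=[1, 10, 0, 13, 4, 5, 12, 7, 8, 9, 3, 2, 11, 6]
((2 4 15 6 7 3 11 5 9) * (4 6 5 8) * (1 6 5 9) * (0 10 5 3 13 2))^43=(0 10 5 1 6 7 13 2 3 11 8 4 15 9)=[10, 6, 3, 11, 15, 1, 7, 13, 4, 0, 5, 8, 12, 2, 14, 9]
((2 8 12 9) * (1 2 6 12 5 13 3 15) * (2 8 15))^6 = (1 15 2 3 13 5 8) = [0, 15, 3, 13, 4, 8, 6, 7, 1, 9, 10, 11, 12, 5, 14, 2]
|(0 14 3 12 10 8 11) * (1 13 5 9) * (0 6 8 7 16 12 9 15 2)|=|(0 14 3 9 1 13 5 15 2)(6 8 11)(7 16 12 10)|=36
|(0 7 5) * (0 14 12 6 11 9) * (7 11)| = 15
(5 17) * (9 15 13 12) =(5 17)(9 15 13 12) =[0, 1, 2, 3, 4, 17, 6, 7, 8, 15, 10, 11, 9, 12, 14, 13, 16, 5]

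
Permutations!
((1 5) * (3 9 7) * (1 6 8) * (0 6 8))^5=[6, 8, 2, 7, 4, 1, 0, 9, 5, 3]=(0 6)(1 8 5)(3 7 9)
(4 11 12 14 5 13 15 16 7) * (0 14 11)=(0 14 5 13 15 16 7 4)(11 12)=[14, 1, 2, 3, 0, 13, 6, 4, 8, 9, 10, 12, 11, 15, 5, 16, 7]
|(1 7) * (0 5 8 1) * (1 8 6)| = |(8)(0 5 6 1 7)| = 5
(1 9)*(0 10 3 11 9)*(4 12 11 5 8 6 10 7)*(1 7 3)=[3, 0, 2, 5, 12, 8, 10, 4, 6, 7, 1, 9, 11]=(0 3 5 8 6 10 1)(4 12 11 9 7)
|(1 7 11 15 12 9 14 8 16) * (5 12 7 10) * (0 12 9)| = 42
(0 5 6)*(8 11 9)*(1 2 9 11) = (11)(0 5 6)(1 2 9 8) = [5, 2, 9, 3, 4, 6, 0, 7, 1, 8, 10, 11]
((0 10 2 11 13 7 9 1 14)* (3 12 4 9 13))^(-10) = (14) = [0, 1, 2, 3, 4, 5, 6, 7, 8, 9, 10, 11, 12, 13, 14]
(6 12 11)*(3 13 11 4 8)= (3 13 11 6 12 4 8)= [0, 1, 2, 13, 8, 5, 12, 7, 3, 9, 10, 6, 4, 11]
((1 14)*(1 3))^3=[0, 1, 2, 3, 4, 5, 6, 7, 8, 9, 10, 11, 12, 13, 14]=(14)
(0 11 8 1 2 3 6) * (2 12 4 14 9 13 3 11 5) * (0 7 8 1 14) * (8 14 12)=(0 5 2 11 1 8 12 4)(3 6 7 14 9 13)=[5, 8, 11, 6, 0, 2, 7, 14, 12, 13, 10, 1, 4, 3, 9]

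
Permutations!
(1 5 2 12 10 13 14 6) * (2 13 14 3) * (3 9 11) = [0, 5, 12, 2, 4, 13, 1, 7, 8, 11, 14, 3, 10, 9, 6] = (1 5 13 9 11 3 2 12 10 14 6)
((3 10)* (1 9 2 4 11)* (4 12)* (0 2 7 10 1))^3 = (0 4 2 11 12)(1 10 9 3 7) = [4, 10, 11, 7, 2, 5, 6, 1, 8, 3, 9, 12, 0]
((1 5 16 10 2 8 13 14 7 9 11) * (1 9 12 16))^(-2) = (2 16 7 13)(8 10 12 14) = [0, 1, 16, 3, 4, 5, 6, 13, 10, 9, 12, 11, 14, 2, 8, 15, 7]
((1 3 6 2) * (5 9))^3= (1 2 6 3)(5 9)= [0, 2, 6, 1, 4, 9, 3, 7, 8, 5]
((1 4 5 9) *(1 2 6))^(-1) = (1 6 2 9 5 4) = [0, 6, 9, 3, 1, 4, 2, 7, 8, 5]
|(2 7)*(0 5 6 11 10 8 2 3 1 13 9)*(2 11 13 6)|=|(0 5 2 7 3 1 6 13 9)(8 11 10)|=9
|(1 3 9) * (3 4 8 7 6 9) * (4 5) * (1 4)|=10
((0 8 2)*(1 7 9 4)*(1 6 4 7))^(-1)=(0 2 8)(4 6)(7 9)=[2, 1, 8, 3, 6, 5, 4, 9, 0, 7]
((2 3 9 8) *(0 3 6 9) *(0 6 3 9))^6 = (9) = [0, 1, 2, 3, 4, 5, 6, 7, 8, 9]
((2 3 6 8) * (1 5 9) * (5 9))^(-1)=(1 9)(2 8 6 3)=[0, 9, 8, 2, 4, 5, 3, 7, 6, 1]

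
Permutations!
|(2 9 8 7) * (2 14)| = 5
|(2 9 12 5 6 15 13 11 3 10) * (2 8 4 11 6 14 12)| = |(2 9)(3 10 8 4 11)(5 14 12)(6 15 13)| = 30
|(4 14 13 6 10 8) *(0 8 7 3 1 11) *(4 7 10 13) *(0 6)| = 8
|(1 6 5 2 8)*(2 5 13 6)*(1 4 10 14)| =|(1 2 8 4 10 14)(6 13)| =6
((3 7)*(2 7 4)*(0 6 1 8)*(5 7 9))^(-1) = (0 8 1 6)(2 4 3 7 5 9) = [8, 6, 4, 7, 3, 9, 0, 5, 1, 2]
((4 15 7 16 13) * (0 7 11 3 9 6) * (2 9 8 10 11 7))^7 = (0 6 9 2)(3 11 10 8)(4 7 13 15 16) = [6, 1, 0, 11, 7, 5, 9, 13, 3, 2, 8, 10, 12, 15, 14, 16, 4]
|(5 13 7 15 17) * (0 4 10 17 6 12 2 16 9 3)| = 14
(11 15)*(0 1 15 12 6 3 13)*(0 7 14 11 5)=(0 1 15 5)(3 13 7 14 11 12 6)=[1, 15, 2, 13, 4, 0, 3, 14, 8, 9, 10, 12, 6, 7, 11, 5]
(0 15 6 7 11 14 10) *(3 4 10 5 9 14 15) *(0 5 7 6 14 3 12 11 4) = (0 12 11 15 14 7 4 10 5 9 3) = [12, 1, 2, 0, 10, 9, 6, 4, 8, 3, 5, 15, 11, 13, 7, 14]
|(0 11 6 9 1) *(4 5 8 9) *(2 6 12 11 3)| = 18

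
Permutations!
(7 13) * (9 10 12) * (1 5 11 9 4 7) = (1 5 11 9 10 12 4 7 13) = [0, 5, 2, 3, 7, 11, 6, 13, 8, 10, 12, 9, 4, 1]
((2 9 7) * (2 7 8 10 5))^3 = [0, 1, 10, 3, 4, 8, 6, 7, 2, 5, 9] = (2 10 9 5 8)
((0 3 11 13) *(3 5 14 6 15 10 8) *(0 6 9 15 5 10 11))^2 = [8, 1, 2, 10, 4, 9, 14, 7, 0, 11, 3, 6, 12, 5, 15, 13] = (0 8)(3 10)(5 9 11 6 14 15 13)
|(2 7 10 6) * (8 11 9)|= 12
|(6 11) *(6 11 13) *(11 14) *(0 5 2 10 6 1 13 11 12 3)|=18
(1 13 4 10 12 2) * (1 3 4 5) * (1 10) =(1 13 5 10 12 2 3 4) =[0, 13, 3, 4, 1, 10, 6, 7, 8, 9, 12, 11, 2, 5]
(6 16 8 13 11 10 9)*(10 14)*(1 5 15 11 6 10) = (1 5 15 11 14)(6 16 8 13)(9 10) = [0, 5, 2, 3, 4, 15, 16, 7, 13, 10, 9, 14, 12, 6, 1, 11, 8]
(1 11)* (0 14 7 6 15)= (0 14 7 6 15)(1 11)= [14, 11, 2, 3, 4, 5, 15, 6, 8, 9, 10, 1, 12, 13, 7, 0]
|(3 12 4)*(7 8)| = |(3 12 4)(7 8)| = 6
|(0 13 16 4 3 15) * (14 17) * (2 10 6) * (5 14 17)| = |(17)(0 13 16 4 3 15)(2 10 6)(5 14)| = 6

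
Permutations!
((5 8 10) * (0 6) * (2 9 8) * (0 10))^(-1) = (0 8 9 2 5 10 6) = [8, 1, 5, 3, 4, 10, 0, 7, 9, 2, 6]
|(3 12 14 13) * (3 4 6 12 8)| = |(3 8)(4 6 12 14 13)| = 10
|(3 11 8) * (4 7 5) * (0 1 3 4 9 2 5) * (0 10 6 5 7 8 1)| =|(1 3 11)(2 7 10 6 5 9)(4 8)| =6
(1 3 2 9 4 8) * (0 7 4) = (0 7 4 8 1 3 2 9) = [7, 3, 9, 2, 8, 5, 6, 4, 1, 0]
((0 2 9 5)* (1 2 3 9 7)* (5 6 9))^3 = [0, 1, 2, 3, 4, 5, 9, 7, 8, 6] = (6 9)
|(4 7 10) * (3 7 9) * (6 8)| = |(3 7 10 4 9)(6 8)| = 10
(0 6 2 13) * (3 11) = [6, 1, 13, 11, 4, 5, 2, 7, 8, 9, 10, 3, 12, 0] = (0 6 2 13)(3 11)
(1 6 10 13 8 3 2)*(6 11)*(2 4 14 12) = (1 11 6 10 13 8 3 4 14 12 2) = [0, 11, 1, 4, 14, 5, 10, 7, 3, 9, 13, 6, 2, 8, 12]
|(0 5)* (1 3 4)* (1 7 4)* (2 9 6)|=|(0 5)(1 3)(2 9 6)(4 7)|=6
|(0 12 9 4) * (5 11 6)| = |(0 12 9 4)(5 11 6)| = 12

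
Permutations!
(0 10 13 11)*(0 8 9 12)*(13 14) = [10, 1, 2, 3, 4, 5, 6, 7, 9, 12, 14, 8, 0, 11, 13] = (0 10 14 13 11 8 9 12)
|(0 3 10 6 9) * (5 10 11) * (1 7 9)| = |(0 3 11 5 10 6 1 7 9)| = 9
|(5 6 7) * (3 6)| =4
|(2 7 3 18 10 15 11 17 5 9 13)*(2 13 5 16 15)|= 20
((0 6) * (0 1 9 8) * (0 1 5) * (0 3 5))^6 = (9) = [0, 1, 2, 3, 4, 5, 6, 7, 8, 9]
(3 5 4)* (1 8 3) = (1 8 3 5 4) = [0, 8, 2, 5, 1, 4, 6, 7, 3]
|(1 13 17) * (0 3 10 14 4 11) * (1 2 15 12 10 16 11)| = |(0 3 16 11)(1 13 17 2 15 12 10 14 4)| = 36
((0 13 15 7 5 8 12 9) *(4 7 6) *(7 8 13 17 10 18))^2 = (0 10 7 13 6 8 9 17 18 5 15 4 12) = [10, 1, 2, 3, 12, 15, 8, 13, 9, 17, 7, 11, 0, 6, 14, 4, 16, 18, 5]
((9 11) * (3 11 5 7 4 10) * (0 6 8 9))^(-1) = (0 11 3 10 4 7 5 9 8 6) = [11, 1, 2, 10, 7, 9, 0, 5, 6, 8, 4, 3]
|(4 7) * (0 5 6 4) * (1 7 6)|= 4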